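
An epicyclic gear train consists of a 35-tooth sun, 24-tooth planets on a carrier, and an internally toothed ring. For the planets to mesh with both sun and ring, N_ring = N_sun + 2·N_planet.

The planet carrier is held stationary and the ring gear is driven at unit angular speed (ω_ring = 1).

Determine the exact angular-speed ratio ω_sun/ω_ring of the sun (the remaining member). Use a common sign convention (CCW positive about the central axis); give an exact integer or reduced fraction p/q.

-83/35

N_ring = 35 + 2·24 = 83
35(ω_s−ω_c) = −83(ω_r−ω_c),  ω_c=0, ω_r=1
ω_s = 0 − (83/35)(1−0) = -83/35
ω_s/ω_r = -83/35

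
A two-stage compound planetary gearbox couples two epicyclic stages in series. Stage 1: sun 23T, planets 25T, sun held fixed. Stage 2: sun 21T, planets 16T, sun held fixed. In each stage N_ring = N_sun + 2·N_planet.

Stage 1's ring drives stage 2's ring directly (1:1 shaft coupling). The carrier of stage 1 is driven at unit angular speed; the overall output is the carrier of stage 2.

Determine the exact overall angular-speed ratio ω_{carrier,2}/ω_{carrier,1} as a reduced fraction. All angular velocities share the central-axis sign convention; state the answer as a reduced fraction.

Stage 1: N_ring = 23 + 2·25 = 73
Stage 1: 23(ω_s−ω_c) = −73(ω_r−ω_c),  ω_s=0, ω_c=1
Stage 1: ω_r = 1 − (23/73)(0−1) = 96/73
  ⇒ ω_r¹/ω_c¹ = 96/73
Stage 2: N_ring = 21 + 2·16 = 53
Stage 2: 21(ω_s−ω_c) = −53(ω_r−ω_c),  ω_s=0, ω_r=1
Stage 2: 21(0−ω_c) = −53(1−ω_c)  ⇒  74ω_c = 53  ⇒  ω_c = 53/74
  ⇒ ω_c²/ω_r² = 53/74
Coupling ω_r² = ω_r¹ ⇒ overall = 96/73 × 53/74 = 2544/2701

2544/2701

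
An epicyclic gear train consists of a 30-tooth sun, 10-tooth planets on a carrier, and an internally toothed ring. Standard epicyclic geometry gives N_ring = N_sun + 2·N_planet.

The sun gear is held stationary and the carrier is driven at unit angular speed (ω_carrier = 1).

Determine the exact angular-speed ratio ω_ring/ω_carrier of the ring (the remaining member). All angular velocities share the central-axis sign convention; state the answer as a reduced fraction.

8/5

N_ring = 30 + 2·10 = 50
30(ω_s−ω_c) = −50(ω_r−ω_c),  ω_s=0, ω_c=1
ω_r = 1 − (30/50)(0−1) = 8/5
ω_r/ω_c = 8/5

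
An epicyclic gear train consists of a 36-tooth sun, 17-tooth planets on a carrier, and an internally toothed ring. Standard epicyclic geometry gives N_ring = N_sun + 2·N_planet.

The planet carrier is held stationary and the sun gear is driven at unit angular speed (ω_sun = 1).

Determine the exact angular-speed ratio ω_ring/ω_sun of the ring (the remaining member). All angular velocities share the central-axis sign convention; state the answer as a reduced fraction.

-18/35

N_ring = 36 + 2·17 = 70
36(ω_s−ω_c) = −70(ω_r−ω_c),  ω_c=0, ω_s=1
ω_r = 0 − (36/70)(1−0) = -18/35
ω_r/ω_s = -18/35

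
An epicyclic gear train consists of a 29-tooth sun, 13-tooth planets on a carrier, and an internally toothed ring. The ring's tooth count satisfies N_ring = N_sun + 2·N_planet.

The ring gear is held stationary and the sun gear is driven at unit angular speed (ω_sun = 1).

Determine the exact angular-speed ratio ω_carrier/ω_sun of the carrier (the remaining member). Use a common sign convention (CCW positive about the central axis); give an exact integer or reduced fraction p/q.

29/84

N_ring = 29 + 2·13 = 55
29(ω_s−ω_c) = −55(ω_r−ω_c),  ω_r=0, ω_s=1
29(1−ω_c) = −55(0−ω_c)  ⇒  84ω_c = 29  ⇒  ω_c = 29/84
ω_c/ω_s = 29/84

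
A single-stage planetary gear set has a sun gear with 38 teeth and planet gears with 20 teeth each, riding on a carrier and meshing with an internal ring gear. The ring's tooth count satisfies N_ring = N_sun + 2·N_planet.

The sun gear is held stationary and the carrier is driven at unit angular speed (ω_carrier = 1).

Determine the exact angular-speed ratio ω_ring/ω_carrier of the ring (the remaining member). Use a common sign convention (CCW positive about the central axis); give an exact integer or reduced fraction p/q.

N_ring = 38 + 2·20 = 78
38(ω_s−ω_c) = −78(ω_r−ω_c),  ω_s=0, ω_c=1
ω_r = 1 − (38/78)(0−1) = 58/39
ω_r/ω_c = 58/39

58/39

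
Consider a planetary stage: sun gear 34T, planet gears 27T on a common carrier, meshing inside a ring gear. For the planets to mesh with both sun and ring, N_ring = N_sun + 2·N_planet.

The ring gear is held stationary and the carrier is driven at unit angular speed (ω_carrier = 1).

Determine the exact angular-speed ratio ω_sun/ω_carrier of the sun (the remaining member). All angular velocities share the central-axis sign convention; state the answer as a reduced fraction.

61/17

N_ring = 34 + 2·27 = 88
34(ω_s−ω_c) = −88(ω_r−ω_c),  ω_r=0, ω_c=1
ω_s = 1 − (88/34)(0−1) = 61/17
ω_s/ω_c = 61/17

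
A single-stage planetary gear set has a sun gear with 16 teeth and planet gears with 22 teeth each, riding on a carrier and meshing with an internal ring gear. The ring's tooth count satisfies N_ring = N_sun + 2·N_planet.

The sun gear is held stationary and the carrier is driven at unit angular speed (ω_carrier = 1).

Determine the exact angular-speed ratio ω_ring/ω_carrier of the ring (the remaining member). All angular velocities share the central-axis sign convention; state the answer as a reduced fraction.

N_ring = 16 + 2·22 = 60
16(ω_s−ω_c) = −60(ω_r−ω_c),  ω_s=0, ω_c=1
ω_r = 1 − (16/60)(0−1) = 19/15
ω_r/ω_c = 19/15

19/15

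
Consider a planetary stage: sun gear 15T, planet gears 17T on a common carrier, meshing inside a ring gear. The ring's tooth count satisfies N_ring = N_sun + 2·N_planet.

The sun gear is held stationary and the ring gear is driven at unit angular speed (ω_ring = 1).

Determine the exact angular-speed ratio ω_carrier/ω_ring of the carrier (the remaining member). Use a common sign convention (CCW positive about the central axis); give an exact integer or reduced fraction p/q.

N_ring = 15 + 2·17 = 49
15(ω_s−ω_c) = −49(ω_r−ω_c),  ω_s=0, ω_r=1
15(0−ω_c) = −49(1−ω_c)  ⇒  64ω_c = 49  ⇒  ω_c = 49/64
ω_c/ω_r = 49/64

49/64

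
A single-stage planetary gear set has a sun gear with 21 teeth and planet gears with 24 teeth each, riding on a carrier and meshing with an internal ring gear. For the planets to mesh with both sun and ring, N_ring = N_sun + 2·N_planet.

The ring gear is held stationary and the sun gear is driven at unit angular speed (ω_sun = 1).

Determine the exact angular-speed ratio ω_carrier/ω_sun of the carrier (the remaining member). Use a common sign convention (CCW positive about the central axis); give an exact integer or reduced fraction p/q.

7/30

N_ring = 21 + 2·24 = 69
21(ω_s−ω_c) = −69(ω_r−ω_c),  ω_r=0, ω_s=1
21(1−ω_c) = −69(0−ω_c)  ⇒  90ω_c = 21  ⇒  ω_c = 7/30
ω_c/ω_s = 7/30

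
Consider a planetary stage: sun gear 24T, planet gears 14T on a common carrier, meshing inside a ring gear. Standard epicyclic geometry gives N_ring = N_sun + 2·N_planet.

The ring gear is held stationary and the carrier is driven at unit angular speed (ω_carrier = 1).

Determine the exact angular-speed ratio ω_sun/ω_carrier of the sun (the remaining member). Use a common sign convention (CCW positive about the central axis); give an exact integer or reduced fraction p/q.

19/6

N_ring = 24 + 2·14 = 52
24(ω_s−ω_c) = −52(ω_r−ω_c),  ω_r=0, ω_c=1
ω_s = 1 − (52/24)(0−1) = 19/6
ω_s/ω_c = 19/6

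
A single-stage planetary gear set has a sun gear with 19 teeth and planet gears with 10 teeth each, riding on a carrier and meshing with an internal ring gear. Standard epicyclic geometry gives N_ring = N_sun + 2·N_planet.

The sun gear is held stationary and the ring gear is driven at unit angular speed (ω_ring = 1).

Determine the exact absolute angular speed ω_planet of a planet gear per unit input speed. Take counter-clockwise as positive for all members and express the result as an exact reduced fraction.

39/20

N_ring = 19 + 2·10 = 39
19(ω_s−ω_c) = −39(ω_r−ω_c),  ω_s=0, ω_r=1
19(0−ω_c) = −39(1−ω_c)  ⇒  58ω_c = 39  ⇒  ω_c = 39/58
sun–planet: 19·(0−39/58) = −10·(ω_p−ω_c)  ⇒  ω_p−ω_c = −(19/10)·(-39/58) = 741/580
ω_p = 39/58 + 741/580 = 39/20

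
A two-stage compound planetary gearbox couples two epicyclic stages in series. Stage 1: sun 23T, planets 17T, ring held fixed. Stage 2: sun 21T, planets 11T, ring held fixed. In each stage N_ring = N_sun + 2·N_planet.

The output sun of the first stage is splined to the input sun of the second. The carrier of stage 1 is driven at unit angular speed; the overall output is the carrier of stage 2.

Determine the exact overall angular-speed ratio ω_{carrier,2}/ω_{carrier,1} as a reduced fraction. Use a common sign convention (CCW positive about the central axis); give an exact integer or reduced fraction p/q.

Stage 1: N_ring = 23 + 2·17 = 57
Stage 1: 23(ω_s−ω_c) = −57(ω_r−ω_c),  ω_r=0, ω_c=1
Stage 1: ω_s = 1 − (57/23)(0−1) = 80/23
  ⇒ ω_s¹/ω_c¹ = 80/23
Stage 2: N_ring = 21 + 2·11 = 43
Stage 2: 21(ω_s−ω_c) = −43(ω_r−ω_c),  ω_r=0, ω_s=1
Stage 2: 21(1−ω_c) = −43(0−ω_c)  ⇒  64ω_c = 21  ⇒  ω_c = 21/64
  ⇒ ω_c²/ω_s² = 21/64
Coupling ω_s² = ω_s¹ ⇒ overall = 80/23 × 21/64 = 105/92

105/92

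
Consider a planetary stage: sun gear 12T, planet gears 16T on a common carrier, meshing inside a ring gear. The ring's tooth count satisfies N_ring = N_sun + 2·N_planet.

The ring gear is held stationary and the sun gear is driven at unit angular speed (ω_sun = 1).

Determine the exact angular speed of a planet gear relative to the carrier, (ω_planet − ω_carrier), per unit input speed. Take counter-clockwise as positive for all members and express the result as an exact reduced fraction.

N_ring = 12 + 2·16 = 44
12(ω_s−ω_c) = −44(ω_r−ω_c),  ω_r=0, ω_s=1
12(1−ω_c) = −44(0−ω_c)  ⇒  56ω_c = 12  ⇒  ω_c = 3/14
sun–planet: 12·(1−3/14) = −16·(ω_p−ω_c)  ⇒  ω_p−ω_c = −(12/16)·(11/14) = -33/56

-33/56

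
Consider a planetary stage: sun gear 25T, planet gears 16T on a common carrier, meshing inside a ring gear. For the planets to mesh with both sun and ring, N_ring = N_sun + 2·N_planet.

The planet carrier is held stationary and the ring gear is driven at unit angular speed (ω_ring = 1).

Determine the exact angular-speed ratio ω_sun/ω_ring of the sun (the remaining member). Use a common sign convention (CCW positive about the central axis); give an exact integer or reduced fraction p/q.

N_ring = 25 + 2·16 = 57
25(ω_s−ω_c) = −57(ω_r−ω_c),  ω_c=0, ω_r=1
ω_s = 0 − (57/25)(1−0) = -57/25
ω_s/ω_r = -57/25

-57/25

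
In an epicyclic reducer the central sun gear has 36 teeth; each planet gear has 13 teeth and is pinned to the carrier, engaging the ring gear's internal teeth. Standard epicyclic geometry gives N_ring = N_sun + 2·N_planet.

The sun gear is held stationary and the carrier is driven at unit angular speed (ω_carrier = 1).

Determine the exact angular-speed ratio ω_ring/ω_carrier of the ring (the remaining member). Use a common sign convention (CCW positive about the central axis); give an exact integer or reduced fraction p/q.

49/31

N_ring = 36 + 2·13 = 62
36(ω_s−ω_c) = −62(ω_r−ω_c),  ω_s=0, ω_c=1
ω_r = 1 − (36/62)(0−1) = 49/31
ω_r/ω_c = 49/31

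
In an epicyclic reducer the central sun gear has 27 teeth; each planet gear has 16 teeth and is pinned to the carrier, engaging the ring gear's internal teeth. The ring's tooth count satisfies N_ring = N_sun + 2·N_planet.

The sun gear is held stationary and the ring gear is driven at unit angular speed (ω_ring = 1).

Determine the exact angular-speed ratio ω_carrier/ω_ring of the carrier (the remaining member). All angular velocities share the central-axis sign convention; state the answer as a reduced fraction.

N_ring = 27 + 2·16 = 59
27(ω_s−ω_c) = −59(ω_r−ω_c),  ω_s=0, ω_r=1
27(0−ω_c) = −59(1−ω_c)  ⇒  86ω_c = 59  ⇒  ω_c = 59/86
ω_c/ω_r = 59/86

59/86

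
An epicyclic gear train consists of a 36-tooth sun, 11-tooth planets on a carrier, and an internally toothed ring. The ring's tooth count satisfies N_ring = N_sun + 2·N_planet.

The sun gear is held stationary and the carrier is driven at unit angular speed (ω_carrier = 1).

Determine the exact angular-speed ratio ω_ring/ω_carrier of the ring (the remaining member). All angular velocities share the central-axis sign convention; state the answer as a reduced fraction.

N_ring = 36 + 2·11 = 58
36(ω_s−ω_c) = −58(ω_r−ω_c),  ω_s=0, ω_c=1
ω_r = 1 − (36/58)(0−1) = 47/29
ω_r/ω_c = 47/29

47/29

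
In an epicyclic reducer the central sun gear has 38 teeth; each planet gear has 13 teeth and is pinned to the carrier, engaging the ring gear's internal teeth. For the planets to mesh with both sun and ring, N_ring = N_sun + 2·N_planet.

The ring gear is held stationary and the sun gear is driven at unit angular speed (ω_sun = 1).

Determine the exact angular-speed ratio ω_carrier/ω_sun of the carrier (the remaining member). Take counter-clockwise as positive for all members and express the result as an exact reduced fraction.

19/51

N_ring = 38 + 2·13 = 64
38(ω_s−ω_c) = −64(ω_r−ω_c),  ω_r=0, ω_s=1
38(1−ω_c) = −64(0−ω_c)  ⇒  102ω_c = 38  ⇒  ω_c = 19/51
ω_c/ω_s = 19/51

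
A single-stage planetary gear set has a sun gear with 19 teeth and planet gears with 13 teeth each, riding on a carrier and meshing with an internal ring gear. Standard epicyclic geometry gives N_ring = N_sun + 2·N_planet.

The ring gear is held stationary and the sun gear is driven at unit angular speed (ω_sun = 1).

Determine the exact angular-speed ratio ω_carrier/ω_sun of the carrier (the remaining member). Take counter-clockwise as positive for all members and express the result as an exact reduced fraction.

N_ring = 19 + 2·13 = 45
19(ω_s−ω_c) = −45(ω_r−ω_c),  ω_r=0, ω_s=1
19(1−ω_c) = −45(0−ω_c)  ⇒  64ω_c = 19  ⇒  ω_c = 19/64
ω_c/ω_s = 19/64

19/64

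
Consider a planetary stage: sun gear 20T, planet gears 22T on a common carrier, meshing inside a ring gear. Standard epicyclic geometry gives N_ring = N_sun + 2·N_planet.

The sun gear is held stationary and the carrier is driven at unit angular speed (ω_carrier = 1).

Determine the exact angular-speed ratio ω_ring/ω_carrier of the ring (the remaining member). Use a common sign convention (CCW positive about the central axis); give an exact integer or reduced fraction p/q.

21/16

N_ring = 20 + 2·22 = 64
20(ω_s−ω_c) = −64(ω_r−ω_c),  ω_s=0, ω_c=1
ω_r = 1 − (20/64)(0−1) = 21/16
ω_r/ω_c = 21/16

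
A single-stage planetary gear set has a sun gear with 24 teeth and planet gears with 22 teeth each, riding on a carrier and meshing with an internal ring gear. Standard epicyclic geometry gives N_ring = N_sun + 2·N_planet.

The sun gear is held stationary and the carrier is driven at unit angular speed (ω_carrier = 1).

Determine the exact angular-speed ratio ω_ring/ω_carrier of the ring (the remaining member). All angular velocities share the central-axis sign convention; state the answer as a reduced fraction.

23/17

N_ring = 24 + 2·22 = 68
24(ω_s−ω_c) = −68(ω_r−ω_c),  ω_s=0, ω_c=1
ω_r = 1 − (24/68)(0−1) = 23/17
ω_r/ω_c = 23/17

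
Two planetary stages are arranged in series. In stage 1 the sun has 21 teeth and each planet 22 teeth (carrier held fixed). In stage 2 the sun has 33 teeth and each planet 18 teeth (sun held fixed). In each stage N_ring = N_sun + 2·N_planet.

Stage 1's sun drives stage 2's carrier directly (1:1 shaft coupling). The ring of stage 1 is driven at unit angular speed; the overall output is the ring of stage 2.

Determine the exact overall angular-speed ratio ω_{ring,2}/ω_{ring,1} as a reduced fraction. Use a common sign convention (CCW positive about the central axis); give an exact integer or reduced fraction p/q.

Stage 1: N_ring = 21 + 2·22 = 65
Stage 1: 21(ω_s−ω_c) = −65(ω_r−ω_c),  ω_c=0, ω_r=1
Stage 1: ω_s = 0 − (65/21)(1−0) = -65/21
  ⇒ ω_s¹/ω_r¹ = -65/21
Stage 2: N_ring = 33 + 2·18 = 69
Stage 2: 33(ω_s−ω_c) = −69(ω_r−ω_c),  ω_s=0, ω_c=1
Stage 2: ω_r = 1 − (33/69)(0−1) = 34/23
  ⇒ ω_r²/ω_c² = 34/23
Coupling ω_c² = ω_s¹ ⇒ overall = -65/21 × 34/23 = -2210/483

-2210/483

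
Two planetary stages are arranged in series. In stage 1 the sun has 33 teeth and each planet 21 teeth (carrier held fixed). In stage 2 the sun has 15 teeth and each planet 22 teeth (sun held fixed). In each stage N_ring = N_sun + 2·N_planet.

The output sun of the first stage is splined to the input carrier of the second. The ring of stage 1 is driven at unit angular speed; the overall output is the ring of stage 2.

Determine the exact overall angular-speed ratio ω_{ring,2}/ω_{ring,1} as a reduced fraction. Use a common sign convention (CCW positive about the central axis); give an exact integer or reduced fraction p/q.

-1850/649

Stage 1: N_ring = 33 + 2·21 = 75
Stage 1: 33(ω_s−ω_c) = −75(ω_r−ω_c),  ω_c=0, ω_r=1
Stage 1: ω_s = 0 − (75/33)(1−0) = -25/11
  ⇒ ω_s¹/ω_r¹ = -25/11
Stage 2: N_ring = 15 + 2·22 = 59
Stage 2: 15(ω_s−ω_c) = −59(ω_r−ω_c),  ω_s=0, ω_c=1
Stage 2: ω_r = 1 − (15/59)(0−1) = 74/59
  ⇒ ω_r²/ω_c² = 74/59
Coupling ω_c² = ω_s¹ ⇒ overall = -25/11 × 74/59 = -1850/649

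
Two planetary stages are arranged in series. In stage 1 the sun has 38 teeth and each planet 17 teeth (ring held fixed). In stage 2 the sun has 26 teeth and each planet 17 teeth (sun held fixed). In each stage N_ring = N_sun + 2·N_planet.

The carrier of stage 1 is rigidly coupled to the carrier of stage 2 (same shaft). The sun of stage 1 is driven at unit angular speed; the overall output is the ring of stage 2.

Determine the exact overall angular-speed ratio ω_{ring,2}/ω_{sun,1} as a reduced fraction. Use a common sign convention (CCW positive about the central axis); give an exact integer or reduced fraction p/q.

817/1650

Stage 1: N_ring = 38 + 2·17 = 72
Stage 1: 38(ω_s−ω_c) = −72(ω_r−ω_c),  ω_r=0, ω_s=1
Stage 1: 38(1−ω_c) = −72(0−ω_c)  ⇒  110ω_c = 38  ⇒  ω_c = 19/55
  ⇒ ω_c¹/ω_s¹ = 19/55
Stage 2: N_ring = 26 + 2·17 = 60
Stage 2: 26(ω_s−ω_c) = −60(ω_r−ω_c),  ω_s=0, ω_c=1
Stage 2: ω_r = 1 − (26/60)(0−1) = 43/30
  ⇒ ω_r²/ω_c² = 43/30
Coupling ω_c² = ω_c¹ ⇒ overall = 19/55 × 43/30 = 817/1650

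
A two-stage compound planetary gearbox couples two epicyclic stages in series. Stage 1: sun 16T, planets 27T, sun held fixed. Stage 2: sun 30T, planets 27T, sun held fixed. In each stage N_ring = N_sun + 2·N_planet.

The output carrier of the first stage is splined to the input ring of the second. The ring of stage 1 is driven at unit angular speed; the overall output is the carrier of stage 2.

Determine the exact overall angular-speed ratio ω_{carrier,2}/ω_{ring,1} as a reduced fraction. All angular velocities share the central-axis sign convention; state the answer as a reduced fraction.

490/817

Stage 1: N_ring = 16 + 2·27 = 70
Stage 1: 16(ω_s−ω_c) = −70(ω_r−ω_c),  ω_s=0, ω_r=1
Stage 1: 16(0−ω_c) = −70(1−ω_c)  ⇒  86ω_c = 70  ⇒  ω_c = 35/43
  ⇒ ω_c¹/ω_r¹ = 35/43
Stage 2: N_ring = 30 + 2·27 = 84
Stage 2: 30(ω_s−ω_c) = −84(ω_r−ω_c),  ω_s=0, ω_r=1
Stage 2: 30(0−ω_c) = −84(1−ω_c)  ⇒  114ω_c = 84  ⇒  ω_c = 14/19
  ⇒ ω_c²/ω_r² = 14/19
Coupling ω_r² = ω_c¹ ⇒ overall = 35/43 × 14/19 = 490/817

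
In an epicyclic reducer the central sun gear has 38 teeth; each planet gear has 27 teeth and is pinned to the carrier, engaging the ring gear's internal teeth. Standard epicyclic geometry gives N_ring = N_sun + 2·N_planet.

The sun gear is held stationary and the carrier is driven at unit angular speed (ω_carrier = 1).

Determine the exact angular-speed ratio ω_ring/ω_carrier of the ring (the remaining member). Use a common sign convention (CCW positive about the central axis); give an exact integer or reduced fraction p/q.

N_ring = 38 + 2·27 = 92
38(ω_s−ω_c) = −92(ω_r−ω_c),  ω_s=0, ω_c=1
ω_r = 1 − (38/92)(0−1) = 65/46
ω_r/ω_c = 65/46

65/46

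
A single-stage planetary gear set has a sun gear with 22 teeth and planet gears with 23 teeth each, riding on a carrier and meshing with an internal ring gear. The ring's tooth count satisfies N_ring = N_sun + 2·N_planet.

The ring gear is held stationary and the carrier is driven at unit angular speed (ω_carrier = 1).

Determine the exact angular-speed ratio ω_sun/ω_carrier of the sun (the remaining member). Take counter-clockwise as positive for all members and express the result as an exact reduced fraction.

45/11

N_ring = 22 + 2·23 = 68
22(ω_s−ω_c) = −68(ω_r−ω_c),  ω_r=0, ω_c=1
ω_s = 1 − (68/22)(0−1) = 45/11
ω_s/ω_c = 45/11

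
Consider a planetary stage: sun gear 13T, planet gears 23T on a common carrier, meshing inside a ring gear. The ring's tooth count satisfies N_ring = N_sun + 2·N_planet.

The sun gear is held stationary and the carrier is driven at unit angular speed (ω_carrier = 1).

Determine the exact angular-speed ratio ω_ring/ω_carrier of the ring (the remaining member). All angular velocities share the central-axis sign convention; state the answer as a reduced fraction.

N_ring = 13 + 2·23 = 59
13(ω_s−ω_c) = −59(ω_r−ω_c),  ω_s=0, ω_c=1
ω_r = 1 − (13/59)(0−1) = 72/59
ω_r/ω_c = 72/59

72/59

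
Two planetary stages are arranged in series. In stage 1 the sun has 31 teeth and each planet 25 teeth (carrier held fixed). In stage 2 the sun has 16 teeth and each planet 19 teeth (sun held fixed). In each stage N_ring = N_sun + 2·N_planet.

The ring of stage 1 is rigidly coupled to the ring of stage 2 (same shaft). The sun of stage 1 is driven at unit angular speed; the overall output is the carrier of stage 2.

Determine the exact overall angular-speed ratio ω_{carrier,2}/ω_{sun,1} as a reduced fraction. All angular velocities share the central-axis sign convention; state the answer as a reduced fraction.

-31/105

Stage 1: N_ring = 31 + 2·25 = 81
Stage 1: 31(ω_s−ω_c) = −81(ω_r−ω_c),  ω_c=0, ω_s=1
Stage 1: ω_r = 0 − (31/81)(1−0) = -31/81
  ⇒ ω_r¹/ω_s¹ = -31/81
Stage 2: N_ring = 16 + 2·19 = 54
Stage 2: 16(ω_s−ω_c) = −54(ω_r−ω_c),  ω_s=0, ω_r=1
Stage 2: 16(0−ω_c) = −54(1−ω_c)  ⇒  70ω_c = 54  ⇒  ω_c = 27/35
  ⇒ ω_c²/ω_r² = 27/35
Coupling ω_r² = ω_r¹ ⇒ overall = -31/81 × 27/35 = -31/105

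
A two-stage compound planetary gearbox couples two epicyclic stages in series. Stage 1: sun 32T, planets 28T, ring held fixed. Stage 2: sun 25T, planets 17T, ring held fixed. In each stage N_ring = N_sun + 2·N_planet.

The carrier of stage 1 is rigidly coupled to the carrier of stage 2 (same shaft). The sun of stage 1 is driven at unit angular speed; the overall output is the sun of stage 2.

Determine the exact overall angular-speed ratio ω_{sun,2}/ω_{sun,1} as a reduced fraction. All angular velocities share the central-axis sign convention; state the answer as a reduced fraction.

Stage 1: N_ring = 32 + 2·28 = 88
Stage 1: 32(ω_s−ω_c) = −88(ω_r−ω_c),  ω_r=0, ω_s=1
Stage 1: 32(1−ω_c) = −88(0−ω_c)  ⇒  120ω_c = 32  ⇒  ω_c = 4/15
  ⇒ ω_c¹/ω_s¹ = 4/15
Stage 2: N_ring = 25 + 2·17 = 59
Stage 2: 25(ω_s−ω_c) = −59(ω_r−ω_c),  ω_r=0, ω_c=1
Stage 2: ω_s = 1 − (59/25)(0−1) = 84/25
  ⇒ ω_s²/ω_c² = 84/25
Coupling ω_c² = ω_c¹ ⇒ overall = 4/15 × 84/25 = 112/125

112/125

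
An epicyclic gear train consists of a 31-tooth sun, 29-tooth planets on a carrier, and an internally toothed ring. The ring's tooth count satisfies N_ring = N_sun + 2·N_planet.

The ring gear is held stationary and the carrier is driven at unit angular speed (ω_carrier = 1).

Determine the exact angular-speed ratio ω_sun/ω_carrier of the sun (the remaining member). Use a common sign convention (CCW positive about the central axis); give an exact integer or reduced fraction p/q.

120/31

N_ring = 31 + 2·29 = 89
31(ω_s−ω_c) = −89(ω_r−ω_c),  ω_r=0, ω_c=1
ω_s = 1 − (89/31)(0−1) = 120/31
ω_s/ω_c = 120/31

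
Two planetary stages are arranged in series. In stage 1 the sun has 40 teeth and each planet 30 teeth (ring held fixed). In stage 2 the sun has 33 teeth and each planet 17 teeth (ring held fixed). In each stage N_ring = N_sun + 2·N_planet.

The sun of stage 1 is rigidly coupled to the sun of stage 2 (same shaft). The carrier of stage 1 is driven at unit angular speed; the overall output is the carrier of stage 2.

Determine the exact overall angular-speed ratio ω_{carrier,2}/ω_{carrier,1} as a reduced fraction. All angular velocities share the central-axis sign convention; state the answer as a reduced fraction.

231/200

Stage 1: N_ring = 40 + 2·30 = 100
Stage 1: 40(ω_s−ω_c) = −100(ω_r−ω_c),  ω_r=0, ω_c=1
Stage 1: ω_s = 1 − (100/40)(0−1) = 7/2
  ⇒ ω_s¹/ω_c¹ = 7/2
Stage 2: N_ring = 33 + 2·17 = 67
Stage 2: 33(ω_s−ω_c) = −67(ω_r−ω_c),  ω_r=0, ω_s=1
Stage 2: 33(1−ω_c) = −67(0−ω_c)  ⇒  100ω_c = 33  ⇒  ω_c = 33/100
  ⇒ ω_c²/ω_s² = 33/100
Coupling ω_s² = ω_s¹ ⇒ overall = 7/2 × 33/100 = 231/200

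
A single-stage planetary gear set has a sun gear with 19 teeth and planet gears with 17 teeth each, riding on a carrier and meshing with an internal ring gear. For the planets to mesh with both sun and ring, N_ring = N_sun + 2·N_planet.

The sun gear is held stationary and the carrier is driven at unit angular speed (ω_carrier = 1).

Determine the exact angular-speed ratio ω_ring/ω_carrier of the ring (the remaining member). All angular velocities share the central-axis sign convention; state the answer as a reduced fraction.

N_ring = 19 + 2·17 = 53
19(ω_s−ω_c) = −53(ω_r−ω_c),  ω_s=0, ω_c=1
ω_r = 1 − (19/53)(0−1) = 72/53
ω_r/ω_c = 72/53

72/53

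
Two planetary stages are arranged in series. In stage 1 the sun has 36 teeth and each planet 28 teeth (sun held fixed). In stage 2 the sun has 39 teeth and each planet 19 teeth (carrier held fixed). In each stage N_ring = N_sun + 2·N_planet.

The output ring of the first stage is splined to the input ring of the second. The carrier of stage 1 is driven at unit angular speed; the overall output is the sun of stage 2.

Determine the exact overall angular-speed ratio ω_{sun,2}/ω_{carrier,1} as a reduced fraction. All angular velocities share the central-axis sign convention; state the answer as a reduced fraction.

Stage 1: N_ring = 36 + 2·28 = 92
Stage 1: 36(ω_s−ω_c) = −92(ω_r−ω_c),  ω_s=0, ω_c=1
Stage 1: ω_r = 1 − (36/92)(0−1) = 32/23
  ⇒ ω_r¹/ω_c¹ = 32/23
Stage 2: N_ring = 39 + 2·19 = 77
Stage 2: 39(ω_s−ω_c) = −77(ω_r−ω_c),  ω_c=0, ω_r=1
Stage 2: ω_s = 0 − (77/39)(1−0) = -77/39
  ⇒ ω_s²/ω_r² = -77/39
Coupling ω_r² = ω_r¹ ⇒ overall = 32/23 × -77/39 = -2464/897

-2464/897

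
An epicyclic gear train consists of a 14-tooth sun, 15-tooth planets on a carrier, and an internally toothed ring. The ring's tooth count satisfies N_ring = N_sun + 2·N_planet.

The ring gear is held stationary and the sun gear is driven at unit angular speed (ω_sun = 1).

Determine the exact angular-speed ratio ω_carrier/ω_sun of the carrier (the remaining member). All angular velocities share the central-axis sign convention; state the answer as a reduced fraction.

N_ring = 14 + 2·15 = 44
14(ω_s−ω_c) = −44(ω_r−ω_c),  ω_r=0, ω_s=1
14(1−ω_c) = −44(0−ω_c)  ⇒  58ω_c = 14  ⇒  ω_c = 7/29
ω_c/ω_s = 7/29

7/29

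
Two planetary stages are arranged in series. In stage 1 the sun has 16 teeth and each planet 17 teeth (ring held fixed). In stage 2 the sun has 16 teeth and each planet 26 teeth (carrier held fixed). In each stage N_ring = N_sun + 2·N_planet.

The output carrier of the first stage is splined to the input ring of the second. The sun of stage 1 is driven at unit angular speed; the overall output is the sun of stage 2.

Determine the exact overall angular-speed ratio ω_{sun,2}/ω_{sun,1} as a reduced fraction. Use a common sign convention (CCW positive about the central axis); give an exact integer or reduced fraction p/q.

Stage 1: N_ring = 16 + 2·17 = 50
Stage 1: 16(ω_s−ω_c) = −50(ω_r−ω_c),  ω_r=0, ω_s=1
Stage 1: 16(1−ω_c) = −50(0−ω_c)  ⇒  66ω_c = 16  ⇒  ω_c = 8/33
  ⇒ ω_c¹/ω_s¹ = 8/33
Stage 2: N_ring = 16 + 2·26 = 68
Stage 2: 16(ω_s−ω_c) = −68(ω_r−ω_c),  ω_c=0, ω_r=1
Stage 2: ω_s = 0 − (68/16)(1−0) = -17/4
  ⇒ ω_s²/ω_r² = -17/4
Coupling ω_r² = ω_c¹ ⇒ overall = 8/33 × -17/4 = -34/33

-34/33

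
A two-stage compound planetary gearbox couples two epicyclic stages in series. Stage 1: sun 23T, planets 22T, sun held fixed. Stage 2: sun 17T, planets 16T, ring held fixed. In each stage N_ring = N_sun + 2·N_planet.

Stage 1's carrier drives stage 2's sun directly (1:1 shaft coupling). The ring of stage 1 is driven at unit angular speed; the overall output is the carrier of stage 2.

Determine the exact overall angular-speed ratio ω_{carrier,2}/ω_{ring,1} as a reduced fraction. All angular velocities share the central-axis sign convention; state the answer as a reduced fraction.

Stage 1: N_ring = 23 + 2·22 = 67
Stage 1: 23(ω_s−ω_c) = −67(ω_r−ω_c),  ω_s=0, ω_r=1
Stage 1: 23(0−ω_c) = −67(1−ω_c)  ⇒  90ω_c = 67  ⇒  ω_c = 67/90
  ⇒ ω_c¹/ω_r¹ = 67/90
Stage 2: N_ring = 17 + 2·16 = 49
Stage 2: 17(ω_s−ω_c) = −49(ω_r−ω_c),  ω_r=0, ω_s=1
Stage 2: 17(1−ω_c) = −49(0−ω_c)  ⇒  66ω_c = 17  ⇒  ω_c = 17/66
  ⇒ ω_c²/ω_s² = 17/66
Coupling ω_s² = ω_c¹ ⇒ overall = 67/90 × 17/66 = 1139/5940

1139/5940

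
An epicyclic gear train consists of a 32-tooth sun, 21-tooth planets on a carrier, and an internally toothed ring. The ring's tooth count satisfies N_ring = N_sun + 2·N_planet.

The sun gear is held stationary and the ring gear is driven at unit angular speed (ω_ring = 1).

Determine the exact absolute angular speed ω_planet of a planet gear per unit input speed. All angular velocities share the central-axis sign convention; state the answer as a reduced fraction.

N_ring = 32 + 2·21 = 74
32(ω_s−ω_c) = −74(ω_r−ω_c),  ω_s=0, ω_r=1
32(0−ω_c) = −74(1−ω_c)  ⇒  106ω_c = 74  ⇒  ω_c = 37/53
sun–planet: 32·(0−37/53) = −21·(ω_p−ω_c)  ⇒  ω_p−ω_c = −(32/21)·(-37/53) = 1184/1113
ω_p = 37/53 + 1184/1113 = 37/21

37/21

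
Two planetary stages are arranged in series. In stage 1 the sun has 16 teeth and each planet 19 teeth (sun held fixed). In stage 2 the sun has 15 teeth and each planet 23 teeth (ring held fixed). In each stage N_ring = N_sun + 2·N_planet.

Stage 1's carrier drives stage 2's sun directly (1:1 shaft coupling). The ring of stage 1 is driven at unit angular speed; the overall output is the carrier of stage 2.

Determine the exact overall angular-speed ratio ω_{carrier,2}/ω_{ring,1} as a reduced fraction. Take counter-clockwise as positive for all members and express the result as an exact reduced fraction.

81/532

Stage 1: N_ring = 16 + 2·19 = 54
Stage 1: 16(ω_s−ω_c) = −54(ω_r−ω_c),  ω_s=0, ω_r=1
Stage 1: 16(0−ω_c) = −54(1−ω_c)  ⇒  70ω_c = 54  ⇒  ω_c = 27/35
  ⇒ ω_c¹/ω_r¹ = 27/35
Stage 2: N_ring = 15 + 2·23 = 61
Stage 2: 15(ω_s−ω_c) = −61(ω_r−ω_c),  ω_r=0, ω_s=1
Stage 2: 15(1−ω_c) = −61(0−ω_c)  ⇒  76ω_c = 15  ⇒  ω_c = 15/76
  ⇒ ω_c²/ω_s² = 15/76
Coupling ω_s² = ω_c¹ ⇒ overall = 27/35 × 15/76 = 81/532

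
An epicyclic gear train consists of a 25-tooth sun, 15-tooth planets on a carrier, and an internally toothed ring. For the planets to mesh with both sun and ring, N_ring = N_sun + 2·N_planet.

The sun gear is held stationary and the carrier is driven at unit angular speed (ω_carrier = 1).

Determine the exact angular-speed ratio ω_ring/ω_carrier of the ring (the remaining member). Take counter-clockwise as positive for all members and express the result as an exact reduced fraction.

16/11

N_ring = 25 + 2·15 = 55
25(ω_s−ω_c) = −55(ω_r−ω_c),  ω_s=0, ω_c=1
ω_r = 1 − (25/55)(0−1) = 16/11
ω_r/ω_c = 16/11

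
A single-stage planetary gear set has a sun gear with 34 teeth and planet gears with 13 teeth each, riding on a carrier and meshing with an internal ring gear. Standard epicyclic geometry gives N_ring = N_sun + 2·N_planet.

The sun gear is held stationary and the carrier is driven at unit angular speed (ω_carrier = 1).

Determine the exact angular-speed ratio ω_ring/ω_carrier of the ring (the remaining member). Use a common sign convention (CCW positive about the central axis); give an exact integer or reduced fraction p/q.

N_ring = 34 + 2·13 = 60
34(ω_s−ω_c) = −60(ω_r−ω_c),  ω_s=0, ω_c=1
ω_r = 1 − (34/60)(0−1) = 47/30
ω_r/ω_c = 47/30

47/30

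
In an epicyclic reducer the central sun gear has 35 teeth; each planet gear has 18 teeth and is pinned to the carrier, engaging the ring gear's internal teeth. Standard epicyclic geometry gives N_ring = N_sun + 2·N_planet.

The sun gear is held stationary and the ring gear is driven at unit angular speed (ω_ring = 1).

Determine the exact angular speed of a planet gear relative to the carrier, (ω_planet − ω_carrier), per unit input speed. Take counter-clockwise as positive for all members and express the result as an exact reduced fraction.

N_ring = 35 + 2·18 = 71
35(ω_s−ω_c) = −71(ω_r−ω_c),  ω_s=0, ω_r=1
35(0−ω_c) = −71(1−ω_c)  ⇒  106ω_c = 71  ⇒  ω_c = 71/106
sun–planet: 35·(0−71/106) = −18·(ω_p−ω_c)  ⇒  ω_p−ω_c = −(35/18)·(-71/106) = 2485/1908

2485/1908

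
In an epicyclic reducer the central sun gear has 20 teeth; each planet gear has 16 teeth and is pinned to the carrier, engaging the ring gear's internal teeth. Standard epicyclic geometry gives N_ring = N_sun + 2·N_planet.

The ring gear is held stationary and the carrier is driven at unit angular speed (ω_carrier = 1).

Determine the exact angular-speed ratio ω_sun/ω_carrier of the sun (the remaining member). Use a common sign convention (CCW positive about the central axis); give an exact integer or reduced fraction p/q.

18/5

N_ring = 20 + 2·16 = 52
20(ω_s−ω_c) = −52(ω_r−ω_c),  ω_r=0, ω_c=1
ω_s = 1 − (52/20)(0−1) = 18/5
ω_s/ω_c = 18/5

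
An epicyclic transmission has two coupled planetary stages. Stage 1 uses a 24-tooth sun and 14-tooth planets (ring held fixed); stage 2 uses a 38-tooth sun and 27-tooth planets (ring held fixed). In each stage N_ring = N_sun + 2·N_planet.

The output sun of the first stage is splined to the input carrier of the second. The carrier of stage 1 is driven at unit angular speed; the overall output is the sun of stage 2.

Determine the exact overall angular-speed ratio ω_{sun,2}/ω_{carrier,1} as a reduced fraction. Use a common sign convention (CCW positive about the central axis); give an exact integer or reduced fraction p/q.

65/6

Stage 1: N_ring = 24 + 2·14 = 52
Stage 1: 24(ω_s−ω_c) = −52(ω_r−ω_c),  ω_r=0, ω_c=1
Stage 1: ω_s = 1 − (52/24)(0−1) = 19/6
  ⇒ ω_s¹/ω_c¹ = 19/6
Stage 2: N_ring = 38 + 2·27 = 92
Stage 2: 38(ω_s−ω_c) = −92(ω_r−ω_c),  ω_r=0, ω_c=1
Stage 2: ω_s = 1 − (92/38)(0−1) = 65/19
  ⇒ ω_s²/ω_c² = 65/19
Coupling ω_c² = ω_s¹ ⇒ overall = 19/6 × 65/19 = 65/6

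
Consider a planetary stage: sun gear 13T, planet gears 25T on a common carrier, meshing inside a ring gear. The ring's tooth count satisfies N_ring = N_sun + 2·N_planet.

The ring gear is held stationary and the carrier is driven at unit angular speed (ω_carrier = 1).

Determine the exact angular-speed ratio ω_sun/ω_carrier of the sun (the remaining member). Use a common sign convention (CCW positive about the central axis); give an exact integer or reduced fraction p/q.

N_ring = 13 + 2·25 = 63
13(ω_s−ω_c) = −63(ω_r−ω_c),  ω_r=0, ω_c=1
ω_s = 1 − (63/13)(0−1) = 76/13
ω_s/ω_c = 76/13

76/13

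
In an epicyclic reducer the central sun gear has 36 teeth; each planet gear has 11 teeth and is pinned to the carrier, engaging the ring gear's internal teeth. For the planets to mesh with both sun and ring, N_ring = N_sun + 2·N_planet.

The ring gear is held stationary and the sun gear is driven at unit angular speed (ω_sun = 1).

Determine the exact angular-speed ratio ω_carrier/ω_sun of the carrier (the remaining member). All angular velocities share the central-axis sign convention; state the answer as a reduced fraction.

N_ring = 36 + 2·11 = 58
36(ω_s−ω_c) = −58(ω_r−ω_c),  ω_r=0, ω_s=1
36(1−ω_c) = −58(0−ω_c)  ⇒  94ω_c = 36  ⇒  ω_c = 18/47
ω_c/ω_s = 18/47

18/47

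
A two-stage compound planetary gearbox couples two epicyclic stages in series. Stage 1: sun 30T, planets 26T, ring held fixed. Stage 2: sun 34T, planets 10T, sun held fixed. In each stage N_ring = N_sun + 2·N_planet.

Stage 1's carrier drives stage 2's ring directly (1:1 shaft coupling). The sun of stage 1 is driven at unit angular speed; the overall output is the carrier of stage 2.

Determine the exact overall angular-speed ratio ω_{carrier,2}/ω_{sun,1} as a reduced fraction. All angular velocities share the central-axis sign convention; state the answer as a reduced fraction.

405/2464

Stage 1: N_ring = 30 + 2·26 = 82
Stage 1: 30(ω_s−ω_c) = −82(ω_r−ω_c),  ω_r=0, ω_s=1
Stage 1: 30(1−ω_c) = −82(0−ω_c)  ⇒  112ω_c = 30  ⇒  ω_c = 15/56
  ⇒ ω_c¹/ω_s¹ = 15/56
Stage 2: N_ring = 34 + 2·10 = 54
Stage 2: 34(ω_s−ω_c) = −54(ω_r−ω_c),  ω_s=0, ω_r=1
Stage 2: 34(0−ω_c) = −54(1−ω_c)  ⇒  88ω_c = 54  ⇒  ω_c = 27/44
  ⇒ ω_c²/ω_r² = 27/44
Coupling ω_r² = ω_c¹ ⇒ overall = 15/56 × 27/44 = 405/2464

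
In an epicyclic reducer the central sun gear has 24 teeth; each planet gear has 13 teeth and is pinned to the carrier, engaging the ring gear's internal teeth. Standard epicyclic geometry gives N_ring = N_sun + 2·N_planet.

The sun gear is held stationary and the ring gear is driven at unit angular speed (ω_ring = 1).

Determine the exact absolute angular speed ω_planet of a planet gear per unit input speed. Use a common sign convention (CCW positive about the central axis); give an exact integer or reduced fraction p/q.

25/13

N_ring = 24 + 2·13 = 50
24(ω_s−ω_c) = −50(ω_r−ω_c),  ω_s=0, ω_r=1
24(0−ω_c) = −50(1−ω_c)  ⇒  74ω_c = 50  ⇒  ω_c = 25/37
sun–planet: 24·(0−25/37) = −13·(ω_p−ω_c)  ⇒  ω_p−ω_c = −(24/13)·(-25/37) = 600/481
ω_p = 25/37 + 600/481 = 25/13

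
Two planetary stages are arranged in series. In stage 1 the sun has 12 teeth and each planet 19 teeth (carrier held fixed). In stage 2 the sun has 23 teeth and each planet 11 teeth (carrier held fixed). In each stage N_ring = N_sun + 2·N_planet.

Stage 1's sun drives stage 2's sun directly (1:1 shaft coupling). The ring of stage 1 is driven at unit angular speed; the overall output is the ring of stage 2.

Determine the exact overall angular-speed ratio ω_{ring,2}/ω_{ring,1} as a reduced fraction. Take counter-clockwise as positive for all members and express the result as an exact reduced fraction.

115/54

Stage 1: N_ring = 12 + 2·19 = 50
Stage 1: 12(ω_s−ω_c) = −50(ω_r−ω_c),  ω_c=0, ω_r=1
Stage 1: ω_s = 0 − (50/12)(1−0) = -25/6
  ⇒ ω_s¹/ω_r¹ = -25/6
Stage 2: N_ring = 23 + 2·11 = 45
Stage 2: 23(ω_s−ω_c) = −45(ω_r−ω_c),  ω_c=0, ω_s=1
Stage 2: ω_r = 0 − (23/45)(1−0) = -23/45
  ⇒ ω_r²/ω_s² = -23/45
Coupling ω_s² = ω_s¹ ⇒ overall = -25/6 × -23/45 = 115/54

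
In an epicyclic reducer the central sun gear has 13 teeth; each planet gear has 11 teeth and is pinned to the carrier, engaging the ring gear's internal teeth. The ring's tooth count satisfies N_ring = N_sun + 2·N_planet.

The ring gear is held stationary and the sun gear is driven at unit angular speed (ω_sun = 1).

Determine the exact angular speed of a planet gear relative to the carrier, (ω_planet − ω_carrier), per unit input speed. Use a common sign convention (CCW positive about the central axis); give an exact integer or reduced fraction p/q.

N_ring = 13 + 2·11 = 35
13(ω_s−ω_c) = −35(ω_r−ω_c),  ω_r=0, ω_s=1
13(1−ω_c) = −35(0−ω_c)  ⇒  48ω_c = 13  ⇒  ω_c = 13/48
sun–planet: 13·(1−13/48) = −11·(ω_p−ω_c)  ⇒  ω_p−ω_c = −(13/11)·(35/48) = -455/528

-455/528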